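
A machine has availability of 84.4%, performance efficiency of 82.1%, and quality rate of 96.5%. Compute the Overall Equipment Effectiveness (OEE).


Formula: OEE = Availability * Performance * Quality / 10000
A * P = 84.4% * 82.1% / 100 = 69.29%
OEE = 69.29% * 96.5% / 100 = 66.9%

66.9%


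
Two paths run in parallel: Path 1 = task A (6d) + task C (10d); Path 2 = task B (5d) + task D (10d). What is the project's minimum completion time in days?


Path 1 = 6 + 10 = 16 days
Path 2 = 5 + 10 = 15 days
Duration = max(16, 15) = 16 days

16 days


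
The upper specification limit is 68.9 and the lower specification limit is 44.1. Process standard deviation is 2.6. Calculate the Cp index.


Cp = (68.9 - 44.1) / (6 * 2.6)

1.59


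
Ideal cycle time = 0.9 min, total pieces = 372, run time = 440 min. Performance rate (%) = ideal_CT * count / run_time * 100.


Formula: Performance = (Ideal CT * Total Count) / Run Time * 100
Ideal output time = 0.9 * 372 = 334.8 min
Performance = 334.8 / 440 * 100 = 76.1%

76.1%


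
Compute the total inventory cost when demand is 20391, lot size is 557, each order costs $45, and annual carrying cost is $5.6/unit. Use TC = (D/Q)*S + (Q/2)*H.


TC = 20391/557 * 45 + 557/2 * 5.6

$3206.99


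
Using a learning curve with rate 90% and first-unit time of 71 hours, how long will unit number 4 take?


Formula: T_n = T_1 * (learning_rate)^(log2(n)) where learning_rate = rate/100
Doublings = log2(4) = 2
T_n = 71 * 0.9^2
T_n = 71 * 0.81 = 57.5 hours

57.5 hours


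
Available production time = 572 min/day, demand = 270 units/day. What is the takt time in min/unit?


Formula: Takt Time = Available Production Time / Customer Demand
Takt = 572 min/day / 270 units/day
Takt = 2.12 min/unit

2.12 min/unit


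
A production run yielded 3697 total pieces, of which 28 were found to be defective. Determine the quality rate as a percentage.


Formula: Quality Rate = Good Pieces / Total Pieces * 100
Good pieces = 3697 - 28 = 3669
QR = 3669 / 3697 * 100 = 99.2%

99.2%


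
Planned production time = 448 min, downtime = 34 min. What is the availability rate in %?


Formula: Availability = (Planned Time - Downtime) / Planned Time * 100
Uptime = 448 - 34 = 414 min
Availability = 414 / 448 * 100 = 92.4%

92.4%


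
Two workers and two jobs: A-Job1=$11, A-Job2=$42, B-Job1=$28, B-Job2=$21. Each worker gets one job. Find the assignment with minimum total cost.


Option 1: A->1 + B->2 = $11 + $21 = $32
Option 2: A->2 + B->1 = $42 + $28 = $70
Min cost = min($32, $70) = $32

$32


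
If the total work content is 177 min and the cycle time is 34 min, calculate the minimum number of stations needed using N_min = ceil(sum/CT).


Formula: N_min = ceil(Sum of Task Times / Cycle Time)
N_min = ceil(177 min / 34 min) = ceil(5.2059)
N_min = 6 stations

6


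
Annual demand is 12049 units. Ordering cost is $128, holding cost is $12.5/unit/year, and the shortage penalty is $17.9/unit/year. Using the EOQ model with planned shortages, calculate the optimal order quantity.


Formula: EOQ* = sqrt(2DS/H) * sqrt((H+P)/P)
Base EOQ = sqrt(2*12049*128/12.5) = 496.75 units
Correction = sqrt((12.5+17.9)/17.9) = 1.3032
EOQ* = 496.75 * 1.3032 = 647.4 units

647.4 units


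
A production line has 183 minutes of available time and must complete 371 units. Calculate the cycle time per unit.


Formula: CT = Available Time / Number of Units
CT = 183 min / 371 units
CT = 0.49 min/unit

0.49 min/unit


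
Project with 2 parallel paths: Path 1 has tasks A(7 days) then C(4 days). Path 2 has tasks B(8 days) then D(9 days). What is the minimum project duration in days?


Path 1 = 7 + 4 = 11 days
Path 2 = 8 + 9 = 17 days
Duration = max(11, 17) = 17 days

17 days


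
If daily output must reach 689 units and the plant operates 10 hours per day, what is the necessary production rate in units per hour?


Formula: Production Rate = Daily Demand / Available Hours
Rate = 689 units/day / 10 hours/day
Rate = 68.9 units/hour

68.9 units/hour


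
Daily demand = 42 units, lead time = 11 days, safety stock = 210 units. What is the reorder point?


Formula: ROP = (Daily Demand * Lead Time) + Safety Stock
Demand during lead time = 42 * 11 = 462 units
ROP = 462 + 210 = 672 units

672 units


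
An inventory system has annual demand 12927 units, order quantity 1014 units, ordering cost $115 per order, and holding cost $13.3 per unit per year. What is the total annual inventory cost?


TC = 12927/1014 * 115 + 1014/2 * 13.3

$8209.18


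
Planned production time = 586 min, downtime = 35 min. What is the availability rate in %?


Formula: Availability = (Planned Time - Downtime) / Planned Time * 100
Uptime = 586 - 35 = 551 min
Availability = 551 / 586 * 100 = 94.0%

94.0%


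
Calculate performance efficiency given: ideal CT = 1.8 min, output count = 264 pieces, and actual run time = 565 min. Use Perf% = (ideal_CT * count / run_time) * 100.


Formula: Performance = (Ideal CT * Total Count) / Run Time * 100
Ideal output time = 1.8 * 264 = 475.2 min
Performance = 475.2 / 565 * 100 = 84.1%

84.1%


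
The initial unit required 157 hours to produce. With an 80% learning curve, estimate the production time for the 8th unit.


Formula: T_n = T_1 * (learning_rate)^(log2(n)) where learning_rate = rate/100
Doublings = log2(8) = 3
T_n = 157 * 0.8^3
T_n = 157 * 0.512 = 80.4 hours

80.4 hours


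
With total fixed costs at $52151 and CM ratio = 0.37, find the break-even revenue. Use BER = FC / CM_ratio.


Formula: BER = Fixed Costs / Contribution Margin Ratio
BER = $52151 / 0.37
BER = $140948.65 (to the nearest cent)

$140948.65


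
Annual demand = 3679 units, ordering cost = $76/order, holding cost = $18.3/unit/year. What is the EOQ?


Formula: EOQ = sqrt(2 * D * S / H)
Numerator: 2 * 3679 * 76 = 559208
2DS/H = 559208 / 18.3 = 30557.8
EOQ = sqrt(30557.8) = 174.8 units

174.8 units


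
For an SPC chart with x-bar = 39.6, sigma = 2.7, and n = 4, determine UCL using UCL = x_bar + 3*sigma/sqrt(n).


UCL = 39.6 + 3 * 2.7 / sqrt(4)

43.65


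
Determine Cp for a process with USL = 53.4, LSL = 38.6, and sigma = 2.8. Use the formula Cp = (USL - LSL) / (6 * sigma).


Cp = (53.4 - 38.6) / (6 * 2.8)

0.88


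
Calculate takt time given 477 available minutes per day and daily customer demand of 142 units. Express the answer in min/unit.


Formula: Takt Time = Available Production Time / Customer Demand
Takt = 477 min/day / 142 units/day
Takt = 3.36 min/unit

3.36 min/unit


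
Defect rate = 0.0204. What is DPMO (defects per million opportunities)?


DPMO = defect_rate * 1000000 = 0.0204 * 1000000

20400


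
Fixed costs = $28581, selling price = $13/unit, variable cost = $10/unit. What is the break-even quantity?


Formula: BEQ = Fixed Costs / (Price - Variable Cost)
Contribution margin = $13 - $10 = $3/unit
BEQ = ceil($28581 / $3/unit) = ceil(9527.0) = 9527 units

9527 units


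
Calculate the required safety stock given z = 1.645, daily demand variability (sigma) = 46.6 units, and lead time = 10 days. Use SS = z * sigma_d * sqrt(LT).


Formula: SS = z * sigma_d * sqrt(LT)
sqrt(LT) = sqrt(10) = 3.1623
SS = 1.645 * 46.6 * 3.1623
SS = 242.4 units

242.4 units


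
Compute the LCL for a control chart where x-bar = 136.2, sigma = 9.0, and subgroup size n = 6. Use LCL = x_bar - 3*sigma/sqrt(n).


LCL = 136.2 - 3 * 9.0 / sqrt(6)

125.18


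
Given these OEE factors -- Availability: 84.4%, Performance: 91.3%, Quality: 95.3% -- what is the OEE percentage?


Formula: OEE = Availability * Performance * Quality / 10000
A * P = 84.4% * 91.3% / 100 = 77.06%
OEE = 77.06% * 95.3% / 100 = 73.4%

73.4%


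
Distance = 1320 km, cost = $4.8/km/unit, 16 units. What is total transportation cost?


TC = dist * cost * units = 1320 * 4.8 * 16 = $101376.00

$101376.00


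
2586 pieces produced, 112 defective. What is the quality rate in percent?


Formula: Quality Rate = Good Pieces / Total Pieces * 100
Good pieces = 2586 - 112 = 2474
QR = 2474 / 2586 * 100 = 95.7%

95.7%


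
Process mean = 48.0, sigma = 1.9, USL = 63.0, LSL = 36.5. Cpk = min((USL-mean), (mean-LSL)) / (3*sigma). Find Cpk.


Cpu = (63.0 - 48.0) / (3 * 1.9) = 2.63
Cpl = (48.0 - 36.5) / (3 * 1.9) = 2.02
Cpk = min(2.63, 2.02) = 2.02

2.02


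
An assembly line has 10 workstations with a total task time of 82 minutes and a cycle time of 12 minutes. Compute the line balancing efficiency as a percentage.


Formula: Efficiency = Sum of Task Times / (N_stations * CT) * 100
Total station capacity = 10 stations * 12 min = 120 min
Efficiency = 82 / 120 * 100 = 68.3%

68.3%


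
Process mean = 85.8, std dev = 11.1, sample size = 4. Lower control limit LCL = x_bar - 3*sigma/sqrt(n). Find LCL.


LCL = 85.8 - 3 * 11.1 / sqrt(4)

69.15


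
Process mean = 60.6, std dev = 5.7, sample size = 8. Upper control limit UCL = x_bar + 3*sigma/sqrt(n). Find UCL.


UCL = 60.6 + 3 * 5.7 / sqrt(8)

66.65


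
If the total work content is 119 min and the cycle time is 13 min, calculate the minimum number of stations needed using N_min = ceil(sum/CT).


Formula: N_min = ceil(Sum of Task Times / Cycle Time)
N_min = ceil(119 min / 13 min) = ceil(9.1538)
N_min = 10 stations

10


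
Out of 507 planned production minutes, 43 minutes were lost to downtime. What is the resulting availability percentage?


Formula: Availability = (Planned Time - Downtime) / Planned Time * 100
Uptime = 507 - 43 = 464 min
Availability = 464 / 507 * 100 = 91.5%

91.5%


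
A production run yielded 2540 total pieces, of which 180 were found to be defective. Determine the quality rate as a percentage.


Formula: Quality Rate = Good Pieces / Total Pieces * 100
Good pieces = 2540 - 180 = 2360
QR = 2360 / 2540 * 100 = 92.9%

92.9%


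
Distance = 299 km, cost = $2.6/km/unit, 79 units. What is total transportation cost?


TC = dist * cost * units = 299 * 2.6 * 79 = $61414.60

$61414.60


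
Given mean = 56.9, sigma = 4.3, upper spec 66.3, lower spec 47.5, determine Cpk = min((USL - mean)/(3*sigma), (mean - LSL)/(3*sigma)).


Cpu = (66.3 - 56.9) / (3 * 4.3) = 0.73
Cpl = (56.9 - 47.5) / (3 * 4.3) = 0.73
Cpk = min(0.73, 0.73) = 0.73

0.73


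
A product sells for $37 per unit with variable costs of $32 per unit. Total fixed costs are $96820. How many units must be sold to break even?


Formula: BEQ = Fixed Costs / (Price - Variable Cost)
Contribution margin = $37 - $32 = $5/unit
BEQ = ceil($96820 / $5/unit) = ceil(19364.0) = 19364 units

19364 units


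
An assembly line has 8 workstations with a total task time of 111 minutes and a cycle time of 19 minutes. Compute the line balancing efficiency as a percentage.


Formula: Efficiency = Sum of Task Times / (N_stations * CT) * 100
Total station capacity = 8 stations * 19 min = 152 min
Efficiency = 111 / 152 * 100 = 73.0%

73.0%


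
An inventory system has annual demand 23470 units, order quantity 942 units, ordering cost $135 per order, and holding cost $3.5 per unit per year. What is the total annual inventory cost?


TC = 23470/942 * 135 + 942/2 * 3.5

$5012.04


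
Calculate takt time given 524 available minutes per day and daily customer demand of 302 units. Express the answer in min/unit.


Formula: Takt Time = Available Production Time / Customer Demand
Takt = 524 min/day / 302 units/day
Takt = 1.74 min/unit

1.74 min/unit


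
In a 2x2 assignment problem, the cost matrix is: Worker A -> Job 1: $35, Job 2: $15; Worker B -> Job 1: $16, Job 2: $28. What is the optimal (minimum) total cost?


Option 1: A->1 + B->2 = $35 + $28 = $63
Option 2: A->2 + B->1 = $15 + $16 = $31
Min cost = min($63, $31) = $31

$31


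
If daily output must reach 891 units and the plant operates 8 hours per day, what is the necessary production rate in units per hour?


Formula: Production Rate = Daily Demand / Available Hours
Rate = 891 units/day / 8 hours/day
Rate = 111.4 units/hour

111.4 units/hour


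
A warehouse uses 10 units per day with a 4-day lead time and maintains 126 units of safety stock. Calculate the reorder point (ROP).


Formula: ROP = (Daily Demand * Lead Time) + Safety Stock
Demand during lead time = 10 * 4 = 40 units
ROP = 40 + 126 = 166 units

166 units


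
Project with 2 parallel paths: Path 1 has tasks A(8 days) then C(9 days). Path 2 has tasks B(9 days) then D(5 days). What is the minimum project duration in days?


Path 1 = 8 + 9 = 17 days
Path 2 = 9 + 5 = 14 days
Duration = max(17, 14) = 17 days

17 days


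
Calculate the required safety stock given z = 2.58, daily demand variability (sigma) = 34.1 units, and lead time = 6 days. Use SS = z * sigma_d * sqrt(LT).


Formula: SS = z * sigma_d * sqrt(LT)
sqrt(LT) = sqrt(6) = 2.4495
SS = 2.58 * 34.1 * 2.4495
SS = 215.5 units

215.5 units


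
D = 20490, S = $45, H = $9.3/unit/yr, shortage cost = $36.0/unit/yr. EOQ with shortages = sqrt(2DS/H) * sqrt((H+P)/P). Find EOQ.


Formula: EOQ* = sqrt(2DS/H) * sqrt((H+P)/P)
Base EOQ = sqrt(2*20490*45/9.3) = 445.3 units
Correction = sqrt((9.3+36.0)/36.0) = 1.12175
EOQ* = 445.3 * 1.12175 = 499.5 units

499.5 units


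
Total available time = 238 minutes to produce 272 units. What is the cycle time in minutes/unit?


Formula: CT = Available Time / Number of Units
CT = 238 min / 272 units
CT = 0.88 min/unit

0.88 min/unit


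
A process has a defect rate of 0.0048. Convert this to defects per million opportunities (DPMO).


DPMO = defect_rate * 1000000 = 0.0048 * 1000000

4800


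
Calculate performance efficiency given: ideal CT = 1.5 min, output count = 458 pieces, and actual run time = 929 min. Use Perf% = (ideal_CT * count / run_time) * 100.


Formula: Performance = (Ideal CT * Total Count) / Run Time * 100
Ideal output time = 1.5 * 458 = 687.0 min
Performance = 687.0 / 929 * 100 = 74.0%

74.0%


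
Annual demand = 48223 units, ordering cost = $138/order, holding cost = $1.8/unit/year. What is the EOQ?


Formula: EOQ = sqrt(2 * D * S / H)
Numerator: 2 * 48223 * 138 = 13309548
2DS/H = 13309548 / 1.8 = 7394193.3
EOQ = sqrt(7394193.3) = 2719.2 units

2719.2 units


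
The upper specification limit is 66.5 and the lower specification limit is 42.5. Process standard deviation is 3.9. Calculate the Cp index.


Cp = (66.5 - 42.5) / (6 * 3.9)

1.03


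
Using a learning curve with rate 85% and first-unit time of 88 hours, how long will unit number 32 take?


Formula: T_n = T_1 * (learning_rate)^(log2(n)) where learning_rate = rate/100
Doublings = log2(32) = 5
T_n = 88 * 0.85^5
T_n = 88 * 0.4437 = 39.0 hours

39.0 hours


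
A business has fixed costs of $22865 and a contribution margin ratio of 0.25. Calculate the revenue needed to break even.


Formula: BER = Fixed Costs / Contribution Margin Ratio
BER = $22865 / 0.25
BER = $91460.00 (to the nearest cent)

$91460.00


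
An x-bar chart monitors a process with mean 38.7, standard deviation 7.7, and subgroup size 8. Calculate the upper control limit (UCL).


UCL = 38.7 + 3 * 7.7 / sqrt(8)

46.87


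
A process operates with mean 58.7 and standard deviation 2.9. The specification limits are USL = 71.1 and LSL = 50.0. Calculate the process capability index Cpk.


Cpu = (71.1 - 58.7) / (3 * 2.9) = 1.43
Cpl = (58.7 - 50.0) / (3 * 2.9) = 1.0
Cpk = min(1.43, 1.0) = 1.0

1.0


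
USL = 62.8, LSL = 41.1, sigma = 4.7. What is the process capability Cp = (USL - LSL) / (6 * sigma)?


Cp = (62.8 - 41.1) / (6 * 4.7)

0.77


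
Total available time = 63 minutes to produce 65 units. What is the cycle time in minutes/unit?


Formula: CT = Available Time / Number of Units
CT = 63 min / 65 units
CT = 0.97 min/unit

0.97 min/unit


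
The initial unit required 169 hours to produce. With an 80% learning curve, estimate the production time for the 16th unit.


Formula: T_n = T_1 * (learning_rate)^(log2(n)) where learning_rate = rate/100
Doublings = log2(16) = 4
T_n = 169 * 0.8^4
T_n = 169 * 0.4096 = 69.2 hours

69.2 hours


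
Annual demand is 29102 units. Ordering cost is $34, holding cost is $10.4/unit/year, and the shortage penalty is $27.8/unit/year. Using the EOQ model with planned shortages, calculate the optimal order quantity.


Formula: EOQ* = sqrt(2DS/H) * sqrt((H+P)/P)
Base EOQ = sqrt(2*29102*34/10.4) = 436.21 units
Correction = sqrt((10.4+27.8)/27.8) = 1.17222
EOQ* = 436.21 * 1.17222 = 511.3 units

511.3 units


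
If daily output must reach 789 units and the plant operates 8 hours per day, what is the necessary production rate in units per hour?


Formula: Production Rate = Daily Demand / Available Hours
Rate = 789 units/day / 8 hours/day
Rate = 98.6 units/hour

98.6 units/hour


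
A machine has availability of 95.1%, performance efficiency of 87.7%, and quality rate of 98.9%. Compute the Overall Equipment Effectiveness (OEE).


Formula: OEE = Availability * Performance * Quality / 10000
A * P = 95.1% * 87.7% / 100 = 83.4%
OEE = 83.4% * 98.9% / 100 = 82.5%

82.5%


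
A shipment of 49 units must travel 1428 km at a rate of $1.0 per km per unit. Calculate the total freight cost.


TC = dist * cost * units = 1428 * 1.0 * 49 = $69972.00

$69972.00


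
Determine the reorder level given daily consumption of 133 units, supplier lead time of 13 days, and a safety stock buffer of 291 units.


Formula: ROP = (Daily Demand * Lead Time) + Safety Stock
Demand during lead time = 133 * 13 = 1729 units
ROP = 1729 + 291 = 2020 units

2020 units


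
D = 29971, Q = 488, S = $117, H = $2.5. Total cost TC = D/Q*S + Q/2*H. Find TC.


TC = 29971/488 * 117 + 488/2 * 2.5

$7795.67


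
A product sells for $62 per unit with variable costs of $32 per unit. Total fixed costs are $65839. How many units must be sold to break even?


Formula: BEQ = Fixed Costs / (Price - Variable Cost)
Contribution margin = $62 - $32 = $30/unit
BEQ = ceil($65839 / $30/unit) = ceil(2194.63) = 2195 units

2195 units


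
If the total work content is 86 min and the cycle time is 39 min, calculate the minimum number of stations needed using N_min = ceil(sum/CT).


Formula: N_min = ceil(Sum of Task Times / Cycle Time)
N_min = ceil(86 min / 39 min) = ceil(2.2051)
N_min = 3 stations

3


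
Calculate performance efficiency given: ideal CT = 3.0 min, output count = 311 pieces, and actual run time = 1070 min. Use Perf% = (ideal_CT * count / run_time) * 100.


Formula: Performance = (Ideal CT * Total Count) / Run Time * 100
Ideal output time = 3.0 * 311 = 933.0 min
Performance = 933.0 / 1070 * 100 = 87.2%

87.2%


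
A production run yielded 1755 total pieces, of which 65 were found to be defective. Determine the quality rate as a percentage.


Formula: Quality Rate = Good Pieces / Total Pieces * 100
Good pieces = 1755 - 65 = 1690
QR = 1690 / 1755 * 100 = 96.3%

96.3%


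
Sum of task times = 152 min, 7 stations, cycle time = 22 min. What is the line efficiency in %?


Formula: Efficiency = Sum of Task Times / (N_stations * CT) * 100
Total station capacity = 7 stations * 22 min = 154 min
Efficiency = 152 / 154 * 100 = 98.7%

98.7%


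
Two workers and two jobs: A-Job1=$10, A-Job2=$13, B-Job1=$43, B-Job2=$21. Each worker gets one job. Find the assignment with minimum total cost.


Option 1: A->1 + B->2 = $10 + $21 = $31
Option 2: A->2 + B->1 = $13 + $43 = $56
Min cost = min($31, $56) = $31

$31


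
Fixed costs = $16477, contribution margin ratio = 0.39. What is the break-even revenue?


Formula: BER = Fixed Costs / Contribution Margin Ratio
BER = $16477 / 0.39
BER = $42248.72 (to the nearest cent)

$42248.72


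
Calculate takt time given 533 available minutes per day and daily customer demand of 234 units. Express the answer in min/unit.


Formula: Takt Time = Available Production Time / Customer Demand
Takt = 533 min/day / 234 units/day
Takt = 2.28 min/unit

2.28 min/unit


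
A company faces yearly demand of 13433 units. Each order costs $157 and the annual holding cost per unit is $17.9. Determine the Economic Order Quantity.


Formula: EOQ = sqrt(2 * D * S / H)
Numerator: 2 * 13433 * 157 = 4217962
2DS/H = 4217962 / 17.9 = 235640.3
EOQ = sqrt(235640.3) = 485.4 units

485.4 units


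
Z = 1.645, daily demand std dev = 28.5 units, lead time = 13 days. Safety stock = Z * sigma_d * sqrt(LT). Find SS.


Formula: SS = z * sigma_d * sqrt(LT)
sqrt(LT) = sqrt(13) = 3.6056
SS = 1.645 * 28.5 * 3.6056
SS = 169.0 units

169.0 units


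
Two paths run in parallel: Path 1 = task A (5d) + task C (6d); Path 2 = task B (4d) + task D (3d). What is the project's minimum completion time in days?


Path 1 = 5 + 6 = 11 days
Path 2 = 4 + 3 = 7 days
Duration = max(11, 7) = 11 days

11 days


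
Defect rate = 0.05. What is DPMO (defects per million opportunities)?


DPMO = defect_rate * 1000000 = 0.05 * 1000000

50000


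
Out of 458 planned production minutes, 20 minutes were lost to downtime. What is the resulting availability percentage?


Formula: Availability = (Planned Time - Downtime) / Planned Time * 100
Uptime = 458 - 20 = 438 min
Availability = 438 / 458 * 100 = 95.6%

95.6%


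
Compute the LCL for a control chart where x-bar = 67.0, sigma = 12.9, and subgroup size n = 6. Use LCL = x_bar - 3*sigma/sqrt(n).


LCL = 67.0 - 3 * 12.9 / sqrt(6)

51.2


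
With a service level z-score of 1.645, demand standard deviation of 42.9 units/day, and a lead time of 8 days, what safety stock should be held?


Formula: SS = z * sigma_d * sqrt(LT)
sqrt(LT) = sqrt(8) = 2.8284
SS = 1.645 * 42.9 * 2.8284
SS = 199.6 units

199.6 units


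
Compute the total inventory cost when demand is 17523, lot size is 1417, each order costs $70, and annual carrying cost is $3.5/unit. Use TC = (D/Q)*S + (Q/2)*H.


TC = 17523/1417 * 70 + 1417/2 * 3.5

$3345.39


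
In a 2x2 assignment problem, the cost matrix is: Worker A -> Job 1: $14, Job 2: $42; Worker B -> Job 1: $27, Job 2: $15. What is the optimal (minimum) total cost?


Option 1: A->1 + B->2 = $14 + $15 = $29
Option 2: A->2 + B->1 = $42 + $27 = $69
Min cost = min($29, $69) = $29

$29


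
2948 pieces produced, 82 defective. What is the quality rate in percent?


Formula: Quality Rate = Good Pieces / Total Pieces * 100
Good pieces = 2948 - 82 = 2866
QR = 2866 / 2948 * 100 = 97.2%

97.2%


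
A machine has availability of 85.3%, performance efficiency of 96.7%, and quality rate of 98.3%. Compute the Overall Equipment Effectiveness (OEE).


Formula: OEE = Availability * Performance * Quality / 10000
A * P = 85.3% * 96.7% / 100 = 82.49%
OEE = 82.49% * 98.3% / 100 = 81.1%

81.1%


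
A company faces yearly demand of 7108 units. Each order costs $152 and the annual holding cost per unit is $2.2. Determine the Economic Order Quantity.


Formula: EOQ = sqrt(2 * D * S / H)
Numerator: 2 * 7108 * 152 = 2160832
2DS/H = 2160832 / 2.2 = 982196.4
EOQ = sqrt(982196.4) = 991.1 units

991.1 units


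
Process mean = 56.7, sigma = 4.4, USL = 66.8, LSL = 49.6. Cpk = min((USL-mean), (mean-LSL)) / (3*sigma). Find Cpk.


Cpu = (66.8 - 56.7) / (3 * 4.4) = 0.77
Cpl = (56.7 - 49.6) / (3 * 4.4) = 0.54
Cpk = min(0.77, 0.54) = 0.54

0.54


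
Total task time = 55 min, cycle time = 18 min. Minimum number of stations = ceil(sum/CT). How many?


Formula: N_min = ceil(Sum of Task Times / Cycle Time)
N_min = ceil(55 min / 18 min) = ceil(3.0556)
N_min = 4 stations

4


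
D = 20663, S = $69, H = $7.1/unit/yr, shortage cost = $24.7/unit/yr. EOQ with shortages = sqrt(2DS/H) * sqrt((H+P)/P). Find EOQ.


Formula: EOQ* = sqrt(2DS/H) * sqrt((H+P)/P)
Base EOQ = sqrt(2*20663*69/7.1) = 633.73 units
Correction = sqrt((7.1+24.7)/24.7) = 1.13466
EOQ* = 633.73 * 1.13466 = 719.1 units

719.1 units


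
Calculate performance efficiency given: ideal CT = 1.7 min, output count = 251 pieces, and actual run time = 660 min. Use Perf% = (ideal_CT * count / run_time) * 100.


Formula: Performance = (Ideal CT * Total Count) / Run Time * 100
Ideal output time = 1.7 * 251 = 426.7 min
Performance = 426.7 / 660 * 100 = 64.7%

64.7%


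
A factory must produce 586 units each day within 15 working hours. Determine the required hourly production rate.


Formula: Production Rate = Daily Demand / Available Hours
Rate = 586 units/day / 15 hours/day
Rate = 39.1 units/hour

39.1 units/hour


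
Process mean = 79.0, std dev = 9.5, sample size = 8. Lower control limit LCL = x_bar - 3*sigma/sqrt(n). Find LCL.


LCL = 79.0 - 3 * 9.5 / sqrt(8)

68.92


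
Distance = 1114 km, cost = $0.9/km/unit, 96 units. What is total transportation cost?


TC = dist * cost * units = 1114 * 0.9 * 96 = $96249.60

$96249.60


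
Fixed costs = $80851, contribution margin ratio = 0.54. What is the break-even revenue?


Formula: BER = Fixed Costs / Contribution Margin Ratio
BER = $80851 / 0.54
BER = $149724.07 (to the nearest cent)

$149724.07


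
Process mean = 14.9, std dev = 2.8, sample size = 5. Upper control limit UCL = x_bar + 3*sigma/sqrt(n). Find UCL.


UCL = 14.9 + 3 * 2.8 / sqrt(5)

18.66


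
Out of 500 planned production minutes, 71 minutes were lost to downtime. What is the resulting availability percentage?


Formula: Availability = (Planned Time - Downtime) / Planned Time * 100
Uptime = 500 - 71 = 429 min
Availability = 429 / 500 * 100 = 85.8%

85.8%


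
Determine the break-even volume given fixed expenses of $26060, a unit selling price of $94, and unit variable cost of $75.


Formula: BEQ = Fixed Costs / (Price - Variable Cost)
Contribution margin = $94 - $75 = $19/unit
BEQ = ceil($26060 / $19/unit) = ceil(1371.58) = 1372 units

1372 units


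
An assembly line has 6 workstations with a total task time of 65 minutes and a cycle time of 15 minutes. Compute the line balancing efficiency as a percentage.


Formula: Efficiency = Sum of Task Times / (N_stations * CT) * 100
Total station capacity = 6 stations * 15 min = 90 min
Efficiency = 65 / 90 * 100 = 72.2%

72.2%


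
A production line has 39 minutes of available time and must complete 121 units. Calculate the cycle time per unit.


Formula: CT = Available Time / Number of Units
CT = 39 min / 121 units
CT = 0.32 min/unit

0.32 min/unit


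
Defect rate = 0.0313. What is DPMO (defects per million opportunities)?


DPMO = defect_rate * 1000000 = 0.0313 * 1000000

31300


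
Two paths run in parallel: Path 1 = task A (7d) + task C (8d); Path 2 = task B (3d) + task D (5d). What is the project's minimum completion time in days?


Path 1 = 7 + 8 = 15 days
Path 2 = 3 + 5 = 8 days
Duration = max(15, 8) = 15 days

15 days


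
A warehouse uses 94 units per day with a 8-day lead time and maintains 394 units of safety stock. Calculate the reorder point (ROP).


Formula: ROP = (Daily Demand * Lead Time) + Safety Stock
Demand during lead time = 94 * 8 = 752 units
ROP = 752 + 394 = 1146 units

1146 units


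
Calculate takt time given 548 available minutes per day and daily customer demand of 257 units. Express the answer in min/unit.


Formula: Takt Time = Available Production Time / Customer Demand
Takt = 548 min/day / 257 units/day
Takt = 2.13 min/unit

2.13 min/unit


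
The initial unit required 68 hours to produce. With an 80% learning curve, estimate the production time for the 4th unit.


Formula: T_n = T_1 * (learning_rate)^(log2(n)) where learning_rate = rate/100
Doublings = log2(4) = 2
T_n = 68 * 0.8^2
T_n = 68 * 0.64 = 43.5 hours

43.5 hours


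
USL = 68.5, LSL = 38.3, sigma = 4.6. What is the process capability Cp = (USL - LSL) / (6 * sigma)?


Cp = (68.5 - 38.3) / (6 * 4.6)

1.09


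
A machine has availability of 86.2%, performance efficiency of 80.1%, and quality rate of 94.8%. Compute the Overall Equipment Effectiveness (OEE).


Formula: OEE = Availability * Performance * Quality / 10000
A * P = 86.2% * 80.1% / 100 = 69.05%
OEE = 69.05% * 94.8% / 100 = 65.5%

65.5%


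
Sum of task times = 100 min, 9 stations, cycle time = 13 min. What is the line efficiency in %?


Formula: Efficiency = Sum of Task Times / (N_stations * CT) * 100
Total station capacity = 9 stations * 13 min = 117 min
Efficiency = 100 / 117 * 100 = 85.5%

85.5%


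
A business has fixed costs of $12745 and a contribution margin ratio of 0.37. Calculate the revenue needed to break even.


Formula: BER = Fixed Costs / Contribution Margin Ratio
BER = $12745 / 0.37
BER = $34445.95 (to the nearest cent)

$34445.95


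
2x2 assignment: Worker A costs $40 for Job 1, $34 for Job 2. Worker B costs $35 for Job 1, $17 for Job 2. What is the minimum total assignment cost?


Option 1: A->1 + B->2 = $40 + $17 = $57
Option 2: A->2 + B->1 = $34 + $35 = $69
Min cost = min($57, $69) = $57

$57


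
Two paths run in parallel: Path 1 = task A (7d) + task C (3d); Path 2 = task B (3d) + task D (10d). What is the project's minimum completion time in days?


Path 1 = 7 + 3 = 10 days
Path 2 = 3 + 10 = 13 days
Duration = max(10, 13) = 13 days

13 days


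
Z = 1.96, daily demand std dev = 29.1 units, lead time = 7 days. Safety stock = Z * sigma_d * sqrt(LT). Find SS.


Formula: SS = z * sigma_d * sqrt(LT)
sqrt(LT) = sqrt(7) = 2.6458
SS = 1.96 * 29.1 * 2.6458
SS = 150.9 units

150.9 units


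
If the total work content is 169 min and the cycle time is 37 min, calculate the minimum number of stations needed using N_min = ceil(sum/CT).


Formula: N_min = ceil(Sum of Task Times / Cycle Time)
N_min = ceil(169 min / 37 min) = ceil(4.5676)
N_min = 5 stations

5


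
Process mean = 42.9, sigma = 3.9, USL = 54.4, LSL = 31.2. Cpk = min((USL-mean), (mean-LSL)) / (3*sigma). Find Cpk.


Cpu = (54.4 - 42.9) / (3 * 3.9) = 0.98
Cpl = (42.9 - 31.2) / (3 * 3.9) = 1.0
Cpk = min(0.98, 1.0) = 0.98

0.98


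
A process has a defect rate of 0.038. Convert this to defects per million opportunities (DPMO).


DPMO = defect_rate * 1000000 = 0.038 * 1000000

38000


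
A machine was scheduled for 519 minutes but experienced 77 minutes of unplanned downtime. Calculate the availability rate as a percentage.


Formula: Availability = (Planned Time - Downtime) / Planned Time * 100
Uptime = 519 - 77 = 442 min
Availability = 442 / 519 * 100 = 85.2%

85.2%


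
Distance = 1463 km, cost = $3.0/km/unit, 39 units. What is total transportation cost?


TC = dist * cost * units = 1463 * 3.0 * 39 = $171171.00

$171171.00


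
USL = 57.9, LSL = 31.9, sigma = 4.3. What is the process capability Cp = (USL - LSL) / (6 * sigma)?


Cp = (57.9 - 31.9) / (6 * 4.3)

1.01


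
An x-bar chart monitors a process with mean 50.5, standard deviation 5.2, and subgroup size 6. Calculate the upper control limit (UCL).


UCL = 50.5 + 3 * 5.2 / sqrt(6)

56.87


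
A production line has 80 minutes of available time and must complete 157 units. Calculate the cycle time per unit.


Formula: CT = Available Time / Number of Units
CT = 80 min / 157 units
CT = 0.51 min/unit

0.51 min/unit


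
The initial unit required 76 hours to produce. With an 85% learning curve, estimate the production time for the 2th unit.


Formula: T_n = T_1 * (learning_rate)^(log2(n)) where learning_rate = rate/100
Doublings = log2(2) = 1
T_n = 76 * 0.85^1
T_n = 76 * 0.85 = 64.6 hours

64.6 hours


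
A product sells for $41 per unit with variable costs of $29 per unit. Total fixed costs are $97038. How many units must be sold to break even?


Formula: BEQ = Fixed Costs / (Price - Variable Cost)
Contribution margin = $41 - $29 = $12/unit
BEQ = ceil($97038 / $12/unit) = ceil(8086.5) = 8087 units

8087 units


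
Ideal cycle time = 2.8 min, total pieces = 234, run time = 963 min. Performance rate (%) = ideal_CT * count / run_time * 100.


Formula: Performance = (Ideal CT * Total Count) / Run Time * 100
Ideal output time = 2.8 * 234 = 655.2 min
Performance = 655.2 / 963 * 100 = 68.0%

68.0%


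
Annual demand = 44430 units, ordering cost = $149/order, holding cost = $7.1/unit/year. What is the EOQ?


Formula: EOQ = sqrt(2 * D * S / H)
Numerator: 2 * 44430 * 149 = 13240140
2DS/H = 13240140 / 7.1 = 1864808.5
EOQ = sqrt(1864808.5) = 1365.6 units

1365.6 units


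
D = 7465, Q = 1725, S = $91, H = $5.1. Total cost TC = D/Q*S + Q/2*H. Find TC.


TC = 7465/1725 * 91 + 1725/2 * 5.1

$4792.56


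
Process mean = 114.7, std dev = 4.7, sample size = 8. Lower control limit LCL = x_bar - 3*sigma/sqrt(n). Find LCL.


LCL = 114.7 - 3 * 4.7 / sqrt(8)

109.71


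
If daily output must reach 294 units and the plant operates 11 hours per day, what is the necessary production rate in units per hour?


Formula: Production Rate = Daily Demand / Available Hours
Rate = 294 units/day / 11 hours/day
Rate = 26.7 units/hour

26.7 units/hour


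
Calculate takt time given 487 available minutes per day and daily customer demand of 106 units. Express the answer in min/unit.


Formula: Takt Time = Available Production Time / Customer Demand
Takt = 487 min/day / 106 units/day
Takt = 4.59 min/unit

4.59 min/unit


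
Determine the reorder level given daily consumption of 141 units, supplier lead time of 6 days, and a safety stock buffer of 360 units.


Formula: ROP = (Daily Demand * Lead Time) + Safety Stock
Demand during lead time = 141 * 6 = 846 units
ROP = 846 + 360 = 1206 units

1206 units


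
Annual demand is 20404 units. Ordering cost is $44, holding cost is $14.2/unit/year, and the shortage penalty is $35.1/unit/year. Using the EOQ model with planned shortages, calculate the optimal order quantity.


Formula: EOQ* = sqrt(2DS/H) * sqrt((H+P)/P)
Base EOQ = sqrt(2*20404*44/14.2) = 355.59 units
Correction = sqrt((14.2+35.1)/35.1) = 1.18514
EOQ* = 355.59 * 1.18514 = 421.4 units

421.4 units


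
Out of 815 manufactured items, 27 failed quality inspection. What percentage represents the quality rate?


Formula: Quality Rate = Good Pieces / Total Pieces * 100
Good pieces = 815 - 27 = 788
QR = 788 / 815 * 100 = 96.7%

96.7%


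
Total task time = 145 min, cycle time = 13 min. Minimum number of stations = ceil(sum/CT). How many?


Formula: N_min = ceil(Sum of Task Times / Cycle Time)
N_min = ceil(145 min / 13 min) = ceil(11.1538)
N_min = 12 stations

12


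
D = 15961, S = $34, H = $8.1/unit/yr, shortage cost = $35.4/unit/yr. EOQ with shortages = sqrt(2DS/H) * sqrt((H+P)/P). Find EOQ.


Formula: EOQ* = sqrt(2DS/H) * sqrt((H+P)/P)
Base EOQ = sqrt(2*15961*34/8.1) = 366.05 units
Correction = sqrt((8.1+35.4)/35.4) = 1.10852
EOQ* = 366.05 * 1.10852 = 405.8 units

405.8 units


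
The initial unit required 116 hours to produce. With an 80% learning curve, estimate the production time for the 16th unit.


Formula: T_n = T_1 * (learning_rate)^(log2(n)) where learning_rate = rate/100
Doublings = log2(16) = 4
T_n = 116 * 0.8^4
T_n = 116 * 0.4096 = 47.5 hours

47.5 hours


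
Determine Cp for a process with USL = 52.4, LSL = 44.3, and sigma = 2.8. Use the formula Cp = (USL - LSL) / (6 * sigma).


Cp = (52.4 - 44.3) / (6 * 2.8)

0.48


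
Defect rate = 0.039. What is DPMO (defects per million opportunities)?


DPMO = defect_rate * 1000000 = 0.039 * 1000000

39000


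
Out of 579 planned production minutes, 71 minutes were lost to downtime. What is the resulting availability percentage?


Formula: Availability = (Planned Time - Downtime) / Planned Time * 100
Uptime = 579 - 71 = 508 min
Availability = 508 / 579 * 100 = 87.7%

87.7%


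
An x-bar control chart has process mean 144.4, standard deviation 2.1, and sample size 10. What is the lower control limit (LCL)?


LCL = 144.4 - 3 * 2.1 / sqrt(10)

142.41


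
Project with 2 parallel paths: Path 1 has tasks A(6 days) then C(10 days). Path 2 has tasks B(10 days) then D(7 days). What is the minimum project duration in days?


Path 1 = 6 + 10 = 16 days
Path 2 = 10 + 7 = 17 days
Duration = max(16, 17) = 17 days

17 days


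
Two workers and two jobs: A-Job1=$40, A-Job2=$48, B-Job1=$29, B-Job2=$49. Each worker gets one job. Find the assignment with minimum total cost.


Option 1: A->1 + B->2 = $40 + $49 = $89
Option 2: A->2 + B->1 = $48 + $29 = $77
Min cost = min($89, $77) = $77

$77


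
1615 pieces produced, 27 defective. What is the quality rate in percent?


Formula: Quality Rate = Good Pieces / Total Pieces * 100
Good pieces = 1615 - 27 = 1588
QR = 1588 / 1615 * 100 = 98.3%

98.3%


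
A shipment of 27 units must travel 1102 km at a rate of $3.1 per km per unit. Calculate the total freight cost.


TC = dist * cost * units = 1102 * 3.1 * 27 = $92237.40

$92237.40


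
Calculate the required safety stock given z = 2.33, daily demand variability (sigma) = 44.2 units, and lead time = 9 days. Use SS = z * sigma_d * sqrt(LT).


Formula: SS = z * sigma_d * sqrt(LT)
sqrt(LT) = sqrt(9) = 3.0
SS = 2.33 * 44.2 * 3.0
SS = 309.0 units

309.0 units


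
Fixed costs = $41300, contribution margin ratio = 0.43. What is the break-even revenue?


Formula: BER = Fixed Costs / Contribution Margin Ratio
BER = $41300 / 0.43
BER = $96046.51 (to the nearest cent)

$96046.51


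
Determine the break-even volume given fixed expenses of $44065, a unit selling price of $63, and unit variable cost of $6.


Formula: BEQ = Fixed Costs / (Price - Variable Cost)
Contribution margin = $63 - $6 = $57/unit
BEQ = ceil($44065 / $57/unit) = ceil(773.07) = 774 units

774 units


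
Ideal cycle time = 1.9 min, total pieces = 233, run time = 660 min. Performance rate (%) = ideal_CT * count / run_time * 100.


Formula: Performance = (Ideal CT * Total Count) / Run Time * 100
Ideal output time = 1.9 * 233 = 442.7 min
Performance = 442.7 / 660 * 100 = 67.1%

67.1%


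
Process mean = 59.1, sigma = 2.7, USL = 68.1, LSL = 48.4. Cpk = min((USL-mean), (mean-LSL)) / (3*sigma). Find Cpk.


Cpu = (68.1 - 59.1) / (3 * 2.7) = 1.11
Cpl = (59.1 - 48.4) / (3 * 2.7) = 1.32
Cpk = min(1.11, 1.32) = 1.11

1.11


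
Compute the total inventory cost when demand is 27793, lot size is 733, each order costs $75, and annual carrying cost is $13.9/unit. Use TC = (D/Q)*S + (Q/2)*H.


TC = 27793/733 * 75 + 733/2 * 13.9

$7938.11


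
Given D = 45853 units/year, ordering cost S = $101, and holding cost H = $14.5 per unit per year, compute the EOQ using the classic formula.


Formula: EOQ = sqrt(2 * D * S / H)
Numerator: 2 * 45853 * 101 = 9262306
2DS/H = 9262306 / 14.5 = 638779.7
EOQ = sqrt(638779.7) = 799.2 units

799.2 units


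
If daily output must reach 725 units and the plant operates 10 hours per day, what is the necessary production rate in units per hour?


Formula: Production Rate = Daily Demand / Available Hours
Rate = 725 units/day / 10 hours/day
Rate = 72.5 units/hour

72.5 units/hour


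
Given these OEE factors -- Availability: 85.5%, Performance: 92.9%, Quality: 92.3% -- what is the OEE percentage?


Formula: OEE = Availability * Performance * Quality / 10000
A * P = 85.5% * 92.9% / 100 = 79.43%
OEE = 79.43% * 92.3% / 100 = 73.3%

73.3%


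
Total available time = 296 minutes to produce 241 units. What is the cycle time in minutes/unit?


Formula: CT = Available Time / Number of Units
CT = 296 min / 241 units
CT = 1.23 min/unit

1.23 min/unit


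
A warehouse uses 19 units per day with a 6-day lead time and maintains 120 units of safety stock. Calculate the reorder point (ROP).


Formula: ROP = (Daily Demand * Lead Time) + Safety Stock
Demand during lead time = 19 * 6 = 114 units
ROP = 114 + 120 = 234 units

234 units


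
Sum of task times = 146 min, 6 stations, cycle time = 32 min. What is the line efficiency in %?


Formula: Efficiency = Sum of Task Times / (N_stations * CT) * 100
Total station capacity = 6 stations * 32 min = 192 min
Efficiency = 146 / 192 * 100 = 76.0%

76.0%


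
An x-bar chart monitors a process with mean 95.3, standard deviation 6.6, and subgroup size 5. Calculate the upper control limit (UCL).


UCL = 95.3 + 3 * 6.6 / sqrt(5)

104.15
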